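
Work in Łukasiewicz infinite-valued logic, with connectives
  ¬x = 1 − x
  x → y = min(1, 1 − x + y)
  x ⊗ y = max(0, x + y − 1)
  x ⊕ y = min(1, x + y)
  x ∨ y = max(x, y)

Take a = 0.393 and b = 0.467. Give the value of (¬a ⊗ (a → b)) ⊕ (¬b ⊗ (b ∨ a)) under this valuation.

¬a = 1 − 0.393 = 0.607
a → b = min(1, 1 − 0.393 + 0.467) = min(1, 1.074) = 1.000
¬a ⊗ (a → b) = max(0, 0.607 + 1.000 − 1) = max(0, 0.607) = 0.607
¬b = 1 − 0.467 = 0.533
b ∨ a = max(0.467, 0.393) = 0.467
¬b ⊗ (b ∨ a) = max(0, 0.533 + 0.467 − 1) = max(0, 0.000) = 0.000
(¬a ⊗ (a → b)) ⊕ (¬b ⊗ (b ∨ a)) = min(1, 0.607 + 0.000) = min(1, 0.607) = 0.607

0.607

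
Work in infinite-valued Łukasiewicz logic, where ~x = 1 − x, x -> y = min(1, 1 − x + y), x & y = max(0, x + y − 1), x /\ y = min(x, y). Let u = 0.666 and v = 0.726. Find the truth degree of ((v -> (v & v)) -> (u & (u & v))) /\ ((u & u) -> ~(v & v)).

0.332

v & v = max(0, 0.726 + 0.726 − 1) = max(0, 0.452) = 0.452
v -> (v & v) = min(1, 1 − 0.726 + 0.452) = min(1, 0.726) = 0.726
u & v = max(0, 0.666 + 0.726 − 1) = max(0, 0.392) = 0.392
u & (u & v) = max(0, 0.666 + 0.392 − 1) = max(0, 0.058) = 0.058
(v -> (v & v)) -> (u & (u & v)) = min(1, 1 − 0.726 + 0.058) = min(1, 0.332) = 0.332
u & u = max(0, 0.666 + 0.666 − 1) = max(0, 0.332) = 0.332
~(v & v) = 1 − 0.452 = 0.548
(u & u) -> ~(v & v) = min(1, 1 − 0.332 + 0.548) = min(1, 1.216) = 1.000
((v -> (v & v)) -> (u & (u & v))) /\ ((u & u) -> ~(v & v)) = min(0.332, 1.000) = 0.332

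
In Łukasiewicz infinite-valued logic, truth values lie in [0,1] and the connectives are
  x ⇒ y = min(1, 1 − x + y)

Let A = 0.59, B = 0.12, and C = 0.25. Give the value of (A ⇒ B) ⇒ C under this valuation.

0.72

A ⇒ B = min(1, 1 − 0.59 + 0.12) = min(1, 0.53) = 0.53
(A ⇒ B) ⇒ C = min(1, 1 − 0.53 + 0.25) = min(1, 0.72) = 0.72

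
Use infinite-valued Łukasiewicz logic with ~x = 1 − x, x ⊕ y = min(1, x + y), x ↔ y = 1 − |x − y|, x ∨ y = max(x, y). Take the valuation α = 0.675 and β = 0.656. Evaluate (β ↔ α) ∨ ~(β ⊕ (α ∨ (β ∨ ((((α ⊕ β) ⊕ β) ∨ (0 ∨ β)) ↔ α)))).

0.981

β ↔ α = 1 − |0.656 − 0.675| = 1 − 0.019 = 0.981
α ⊕ β = min(1, 0.675 + 0.656) = min(1, 1.331) = 1.000
(α ⊕ β) ⊕ β = min(1, 1.000 + 0.656) = min(1, 1.656) = 1.000
0 ∨ β = max(0.000, 0.656) = 0.656
((α ⊕ β) ⊕ β) ∨ (0 ∨ β) = max(1.000, 0.656) = 1.000
(((α ⊕ β) ⊕ β) ∨ (0 ∨ β)) ↔ α = 1 − |1.000 − 0.675| = 1 − 0.325 = 0.675
β ∨ ((((α ⊕ β) ⊕ β) ∨ (0 ∨ β)) ↔ α) = max(0.656, 0.675) = 0.675
α ∨ (β ∨ ((((α ⊕ β) ⊕ β) ∨ (0 ∨ β)) ↔ α)) = max(0.675, 0.675) = 0.675
β ⊕ (α ∨ (β ∨ ((((α ⊕ β) ⊕ β) ∨ (0 ∨ β)) ↔ α))) = min(1, 0.656 + 0.675) = min(1, 1.331) = 1.000
~(β ⊕ (α ∨ (β ∨ ((((α ⊕ β) ⊕ β) ∨ (0 ∨ β)) ↔ α)))) = 1 − 1.000 = 0.000
(β ↔ α) ∨ ~(β ⊕ (α ∨ (β ∨ ((((α ⊕ β) ⊕ β) ∨ (0 ∨ β)) ↔ α)))) = max(0.981, 0.000) = 0.981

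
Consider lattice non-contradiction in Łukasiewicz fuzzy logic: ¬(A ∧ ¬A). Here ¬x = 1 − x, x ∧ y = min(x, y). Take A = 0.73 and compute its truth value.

¬A = 1 − 0.73 = 0.27
A ∧ ¬A = min(0.73, 0.27) = 0.27
¬(A ∧ ¬A) = 1 − 0.27 = 0.73
(The value 0.73 < 1 shows this instance is not satisfied; not a Ł∞-tautology — its value is 1 − min(a, 1−a).)

0.73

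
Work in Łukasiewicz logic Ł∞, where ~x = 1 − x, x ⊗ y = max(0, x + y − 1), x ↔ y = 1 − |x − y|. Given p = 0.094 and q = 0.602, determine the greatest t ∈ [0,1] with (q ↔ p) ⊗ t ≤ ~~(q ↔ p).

q ↔ p = 1 − |0.602 − 0.094| = 1 − 0.508 = 0.492
So the left factor is q ↔ p = 0.492.
~(q ↔ p) = 1 − 0.492 = 0.508
~~(q ↔ p) = 1 − 0.508 = 0.492
So the right-hand bound is ~~(q ↔ p) = 0.492.
The residuum of the Łukasiewicz t-norm gives the supremum: min(1, 1 − 0.492 + 0.492).
1 − 0.492 + 0.492 = 1.000, so t = min(1, 1.000) = 1.000.
Check: 0.492 ⊗ 1.000 = max(0, 0.492) = 0.492 ≤ 0.492.

1.000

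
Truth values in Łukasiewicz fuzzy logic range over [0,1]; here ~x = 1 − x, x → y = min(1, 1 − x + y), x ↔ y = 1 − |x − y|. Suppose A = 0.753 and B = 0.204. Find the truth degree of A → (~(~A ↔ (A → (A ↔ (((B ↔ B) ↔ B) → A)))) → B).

~A = 1 − 0.753 = 0.247
B ↔ B = 1 − |0.204 − 0.204| = 1 − 0.000 = 1.000
(B ↔ B) ↔ B = 1 − |1.000 − 0.204| = 1 − 0.796 = 0.204
((B ↔ B) ↔ B) → A = min(1, 1 − 0.204 + 0.753) = min(1, 1.549) = 1.000
A ↔ (((B ↔ B) ↔ B) → A) = 1 − |0.753 − 1.000| = 1 − 0.247 = 0.753
A → (A ↔ (((B ↔ B) ↔ B) → A)) = min(1, 1 − 0.753 + 0.753) = min(1, 1.000) = 1.000
~A ↔ (A → (A ↔ (((B ↔ B) ↔ B) → A))) = 1 − |0.247 − 1.000| = 1 − 0.753 = 0.247
~(~A ↔ (A → (A ↔ (((B ↔ B) ↔ B) → A)))) = 1 − 0.247 = 0.753
~(~A ↔ (A → (A ↔ (((B ↔ B) ↔ B) → A)))) → B = min(1, 1 − 0.753 + 0.204) = min(1, 0.451) = 0.451
A → (~(~A ↔ (A → (A ↔ (((B ↔ B) ↔ B) → A)))) → B) = min(1, 1 − 0.753 + 0.451) = min(1, 0.698) = 0.698

0.698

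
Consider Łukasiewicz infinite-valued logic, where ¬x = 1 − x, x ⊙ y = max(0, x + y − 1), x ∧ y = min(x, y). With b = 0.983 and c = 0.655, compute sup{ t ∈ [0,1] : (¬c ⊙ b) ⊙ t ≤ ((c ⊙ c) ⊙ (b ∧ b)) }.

¬c = 1 − 0.655 = 0.345
¬c ⊙ b = max(0, 0.345 + 0.983 − 1) = max(0, 0.328) = 0.328
So the left factor is ¬c ⊙ b = 0.328.
c ⊙ c = max(0, 0.655 + 0.655 − 1) = max(0, 0.310) = 0.310
b ∧ b = min(0.983, 0.983) = 0.983
(c ⊙ c) ⊙ (b ∧ b) = max(0, 0.310 + 0.983 − 1) = max(0, 0.293) = 0.293
So the right-hand bound is (c ⊙ c) ⊙ (b ∧ b) = 0.293.
The residuum of the Łukasiewicz t-norm gives the supremum: min(1, 1 − 0.328 + 0.293).
1 − 0.328 + 0.293 = 0.965, so t = min(1, 0.965) = 0.965.
Check: 0.328 ⊙ 0.965 = max(0, 0.293) = 0.293 ≤ 0.293.

0.965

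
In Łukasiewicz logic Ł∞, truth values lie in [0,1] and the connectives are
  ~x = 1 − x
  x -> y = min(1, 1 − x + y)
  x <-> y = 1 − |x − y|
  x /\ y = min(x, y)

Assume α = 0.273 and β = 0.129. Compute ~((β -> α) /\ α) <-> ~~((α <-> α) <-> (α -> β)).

β -> α = min(1, 1 − 0.129 + 0.273) = min(1, 1.144) = 1.000
(β -> α) /\ α = min(1.000, 0.273) = 0.273
~((β -> α) /\ α) = 1 − 0.273 = 0.727
α <-> α = 1 − |0.273 − 0.273| = 1 − 0.000 = 1.000
α -> β = min(1, 1 − 0.273 + 0.129) = min(1, 0.856) = 0.856
(α <-> α) <-> (α -> β) = 1 − |1.000 − 0.856| = 1 − 0.144 = 0.856
~((α <-> α) <-> (α -> β)) = 1 − 0.856 = 0.144
~~((α <-> α) <-> (α -> β)) = 1 − 0.144 = 0.856
~((β -> α) /\ α) <-> ~~((α <-> α) <-> (α -> β)) = 1 − |0.727 − 0.856| = 1 − 0.129 = 0.871

0.871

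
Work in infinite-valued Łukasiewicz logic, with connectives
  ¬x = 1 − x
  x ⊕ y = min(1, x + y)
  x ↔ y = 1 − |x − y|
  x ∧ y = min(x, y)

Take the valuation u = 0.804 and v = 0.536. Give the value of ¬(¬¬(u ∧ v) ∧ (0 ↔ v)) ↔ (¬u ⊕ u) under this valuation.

u ∧ v = min(0.804, 0.536) = 0.536
¬(u ∧ v) = 1 − 0.536 = 0.464
¬¬(u ∧ v) = 1 − 0.464 = 0.536
0 ↔ v = 1 − |0.000 − 0.536| = 1 − 0.536 = 0.464
¬¬(u ∧ v) ∧ (0 ↔ v) = min(0.536, 0.464) = 0.464
¬(¬¬(u ∧ v) ∧ (0 ↔ v)) = 1 − 0.464 = 0.536
¬u = 1 − 0.804 = 0.196
¬u ⊕ u = min(1, 0.196 + 0.804) = min(1, 1.000) = 1.000
¬(¬¬(u ∧ v) ∧ (0 ↔ v)) ↔ (¬u ⊕ u) = 1 − |0.536 − 1.000| = 1 − 0.464 = 0.536

0.536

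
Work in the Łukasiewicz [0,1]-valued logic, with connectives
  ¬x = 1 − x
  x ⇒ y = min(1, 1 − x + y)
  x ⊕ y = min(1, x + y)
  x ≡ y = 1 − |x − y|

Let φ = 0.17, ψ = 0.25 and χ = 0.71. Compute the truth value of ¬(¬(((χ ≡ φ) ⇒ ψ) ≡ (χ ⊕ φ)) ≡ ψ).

χ ≡ φ = 1 − |0.71 − 0.17| = 1 − 0.54 = 0.46
(χ ≡ φ) ⇒ ψ = min(1, 1 − 0.46 + 0.25) = min(1, 0.79) = 0.79
χ ⊕ φ = min(1, 0.71 + 0.17) = min(1, 0.88) = 0.88
((χ ≡ φ) ⇒ ψ) ≡ (χ ⊕ φ) = 1 − |0.79 − 0.88| = 1 − 0.09 = 0.91
¬(((χ ≡ φ) ⇒ ψ) ≡ (χ ⊕ φ)) = 1 − 0.91 = 0.09
¬(((χ ≡ φ) ⇒ ψ) ≡ (χ ⊕ φ)) ≡ ψ = 1 − |0.09 − 0.25| = 1 − 0.16 = 0.84
¬(¬(((χ ≡ φ) ⇒ ψ) ≡ (χ ⊕ φ)) ≡ ψ) = 1 − 0.84 = 0.16

0.16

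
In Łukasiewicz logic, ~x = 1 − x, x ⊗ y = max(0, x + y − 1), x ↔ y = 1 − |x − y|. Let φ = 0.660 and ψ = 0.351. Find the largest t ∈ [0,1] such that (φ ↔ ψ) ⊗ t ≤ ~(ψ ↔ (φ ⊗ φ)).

φ ↔ ψ = 1 − |0.660 − 0.351| = 1 − 0.309 = 0.691
So the left factor is φ ↔ ψ = 0.691.
φ ⊗ φ = max(0, 0.660 + 0.660 − 1) = max(0, 0.320) = 0.320
ψ ↔ (φ ⊗ φ) = 1 − |0.351 − 0.320| = 1 − 0.031 = 0.969
~(ψ ↔ (φ ⊗ φ)) = 1 − 0.969 = 0.031
So the right-hand bound is ~(ψ ↔ (φ ⊗ φ)) = 0.031.
The residuum of the Łukasiewicz t-norm gives the supremum: min(1, 1 − 0.691 + 0.031).
1 − 0.691 + 0.031 = 0.340, so t = min(1, 0.340) = 0.340.
Check: 0.691 ⊗ 0.340 = max(0, 0.031) = 0.031 ≤ 0.031.

0.340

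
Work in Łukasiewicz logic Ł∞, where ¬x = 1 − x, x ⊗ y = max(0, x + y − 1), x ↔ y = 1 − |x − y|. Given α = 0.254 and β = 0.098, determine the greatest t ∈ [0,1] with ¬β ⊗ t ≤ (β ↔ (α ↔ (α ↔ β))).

0.786

¬β = 1 − 0.098 = 0.902
So the left factor is ¬β = 0.902.
α ↔ β = 1 − |0.254 − 0.098| = 1 − 0.156 = 0.844
α ↔ (α ↔ β) = 1 − |0.254 − 0.844| = 1 − 0.590 = 0.410
β ↔ (α ↔ (α ↔ β)) = 1 − |0.098 − 0.410| = 1 − 0.312 = 0.688
So the right-hand bound is β ↔ (α ↔ (α ↔ β)) = 0.688.
The residuum of the Łukasiewicz t-norm gives the supremum: min(1, 1 − 0.902 + 0.688).
1 − 0.902 + 0.688 = 0.786, so t = min(1, 0.786) = 0.786.
Check: 0.902 ⊗ 0.786 = max(0, 0.688) = 0.688 ≤ 0.688.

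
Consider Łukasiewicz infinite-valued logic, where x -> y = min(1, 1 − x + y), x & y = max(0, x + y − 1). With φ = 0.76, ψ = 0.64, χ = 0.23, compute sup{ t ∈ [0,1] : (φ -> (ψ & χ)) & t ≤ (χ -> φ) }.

1.00

ψ & χ = max(0, 0.64 + 0.23 − 1) = max(0, -0.13) = 0.00
φ -> (ψ & χ) = min(1, 1 − 0.76 + 0.00) = min(1, 0.24) = 0.24
So the left factor is φ -> (ψ & χ) = 0.24.
χ -> φ = min(1, 1 − 0.23 + 0.76) = min(1, 1.53) = 1.00
So the right-hand bound is χ -> φ = 1.00.
The residuum of the Łukasiewicz t-norm gives the supremum: min(1, 1 − 0.24 + 1.00).
1 − 0.24 + 1.00 = 1.76, so t = min(1, 1.76) = 1.00.
Check: 0.24 & 1.00 = max(0, 0.24) = 0.24 ≤ 1.00.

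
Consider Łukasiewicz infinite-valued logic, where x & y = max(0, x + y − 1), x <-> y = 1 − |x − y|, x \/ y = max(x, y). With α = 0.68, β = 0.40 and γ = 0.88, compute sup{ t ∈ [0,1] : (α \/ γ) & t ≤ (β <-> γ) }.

α \/ γ = max(0.68, 0.88) = 0.88
So the left factor is α \/ γ = 0.88.
β <-> γ = 1 − |0.40 − 0.88| = 1 − 0.48 = 0.52
So the right-hand bound is β <-> γ = 0.52.
The residuum of the Łukasiewicz t-norm gives the supremum: min(1, 1 − 0.88 + 0.52).
1 − 0.88 + 0.52 = 0.64, so t = min(1, 0.64) = 0.64.
Check: 0.88 & 0.64 = max(0, 0.52) = 0.52 ≤ 0.52.

0.64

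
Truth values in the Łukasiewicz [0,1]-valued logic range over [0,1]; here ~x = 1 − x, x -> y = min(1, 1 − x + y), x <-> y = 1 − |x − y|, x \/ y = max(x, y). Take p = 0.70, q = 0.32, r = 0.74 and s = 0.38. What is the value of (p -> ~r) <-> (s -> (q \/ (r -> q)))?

~r = 1 − 0.74 = 0.26
p -> ~r = min(1, 1 − 0.70 + 0.26) = min(1, 0.56) = 0.56
r -> q = min(1, 1 − 0.74 + 0.32) = min(1, 0.58) = 0.58
q \/ (r -> q) = max(0.32, 0.58) = 0.58
s -> (q \/ (r -> q)) = min(1, 1 − 0.38 + 0.58) = min(1, 1.20) = 1.00
(p -> ~r) <-> (s -> (q \/ (r -> q))) = 1 − |0.56 − 1.00| = 1 − 0.44 = 0.56

0.56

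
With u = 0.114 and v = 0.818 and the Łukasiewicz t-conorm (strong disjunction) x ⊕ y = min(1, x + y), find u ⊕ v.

0.932

u ⊕ v = min(1, 0.114 + 0.818) = min(1, 0.932) = 0.932
For comparison, the Gödel t-conorm max(x, y) would give 0.818.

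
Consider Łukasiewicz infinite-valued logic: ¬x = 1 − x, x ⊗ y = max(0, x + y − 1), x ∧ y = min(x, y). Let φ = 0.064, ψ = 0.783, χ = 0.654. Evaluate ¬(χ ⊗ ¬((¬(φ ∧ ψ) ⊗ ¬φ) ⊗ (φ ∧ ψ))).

φ ∧ ψ = min(0.064, 0.783) = 0.064
¬(φ ∧ ψ) = 1 − 0.064 = 0.936
¬φ = 1 − 0.064 = 0.936
¬(φ ∧ ψ) ⊗ ¬φ = max(0, 0.936 + 0.936 − 1) = max(0, 0.872) = 0.872
(¬(φ ∧ ψ) ⊗ ¬φ) ⊗ (φ ∧ ψ) = max(0, 0.872 + 0.064 − 1) = max(0, -0.064) = 0.000
¬((¬(φ ∧ ψ) ⊗ ¬φ) ⊗ (φ ∧ ψ)) = 1 − 0.000 = 1.000
χ ⊗ ¬((¬(φ ∧ ψ) ⊗ ¬φ) ⊗ (φ ∧ ψ)) = max(0, 0.654 + 1.000 − 1) = max(0, 0.654) = 0.654
¬(χ ⊗ ¬((¬(φ ∧ ψ) ⊗ ¬φ) ⊗ (φ ∧ ψ))) = 1 − 0.654 = 0.346

0.346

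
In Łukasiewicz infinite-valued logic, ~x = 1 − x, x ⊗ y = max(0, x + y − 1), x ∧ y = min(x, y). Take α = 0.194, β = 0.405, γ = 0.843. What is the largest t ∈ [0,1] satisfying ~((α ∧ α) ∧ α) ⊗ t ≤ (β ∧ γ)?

0.599

α ∧ α = min(0.194, 0.194) = 0.194
(α ∧ α) ∧ α = min(0.194, 0.194) = 0.194
~((α ∧ α) ∧ α) = 1 − 0.194 = 0.806
So the left factor is ~((α ∧ α) ∧ α) = 0.806.
β ∧ γ = min(0.405, 0.843) = 0.405
So the right-hand bound is β ∧ γ = 0.405.
The residuum of the Łukasiewicz t-norm gives the supremum: min(1, 1 − 0.806 + 0.405).
1 − 0.806 + 0.405 = 0.599, so t = min(1, 0.599) = 0.599.
Check: 0.806 ⊗ 0.599 = max(0, 0.405) = 0.405 ≤ 0.405.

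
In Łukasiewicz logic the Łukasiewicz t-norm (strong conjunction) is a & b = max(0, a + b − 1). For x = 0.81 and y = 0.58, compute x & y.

0.39

x & y = max(0, 0.81 + 0.58 − 1) = max(0, 0.39) = 0.39
For comparison, the Gödel (minimum) t-norm min(a, b) would give 0.58.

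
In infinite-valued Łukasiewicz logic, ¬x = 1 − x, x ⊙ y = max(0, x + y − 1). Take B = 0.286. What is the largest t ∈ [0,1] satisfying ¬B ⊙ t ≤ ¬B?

¬B = 1 − 0.286 = 0.714
So the left factor is ¬B = 0.714.
So the right-hand bound is ¬B = 0.714.
The residuum of the Łukasiewicz t-norm gives the supremum: min(1, 1 − 0.714 + 0.714).
1 − 0.714 + 0.714 = 1.000, so t = min(1, 1.000) = 1.000.
Check: 0.714 ⊙ 1.000 = max(0, 0.714) = 0.714 ≤ 0.714.

1.000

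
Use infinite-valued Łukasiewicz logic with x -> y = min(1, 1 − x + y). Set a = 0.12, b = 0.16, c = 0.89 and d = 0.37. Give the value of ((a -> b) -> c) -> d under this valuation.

a -> b = min(1, 1 − 0.12 + 0.16) = min(1, 1.04) = 1.00
(a -> b) -> c = min(1, 1 − 1.00 + 0.89) = min(1, 0.89) = 0.89
((a -> b) -> c) -> d = min(1, 1 − 0.89 + 0.37) = min(1, 0.48) = 0.48

0.48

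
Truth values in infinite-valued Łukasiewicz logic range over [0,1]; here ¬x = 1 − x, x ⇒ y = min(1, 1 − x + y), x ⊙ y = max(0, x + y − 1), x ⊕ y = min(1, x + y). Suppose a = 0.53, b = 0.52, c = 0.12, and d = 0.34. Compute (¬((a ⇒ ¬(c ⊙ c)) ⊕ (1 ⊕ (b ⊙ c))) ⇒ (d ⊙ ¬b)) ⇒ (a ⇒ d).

0.81

c ⊙ c = max(0, 0.12 + 0.12 − 1) = max(0, -0.76) = 0.00
¬(c ⊙ c) = 1 − 0.00 = 1.00
a ⇒ ¬(c ⊙ c) = min(1, 1 − 0.53 + 1.00) = min(1, 1.47) = 1.00
b ⊙ c = max(0, 0.52 + 0.12 − 1) = max(0, -0.36) = 0.00
1 ⊕ (b ⊙ c) = min(1, 1.00 + 0.00) = min(1, 1.00) = 1.00
(a ⇒ ¬(c ⊙ c)) ⊕ (1 ⊕ (b ⊙ c)) = min(1, 1.00 + 1.00) = min(1, 2.00) = 1.00
¬((a ⇒ ¬(c ⊙ c)) ⊕ (1 ⊕ (b ⊙ c))) = 1 − 1.00 = 0.00
¬b = 1 − 0.52 = 0.48
d ⊙ ¬b = max(0, 0.34 + 0.48 − 1) = max(0, -0.18) = 0.00
¬((a ⇒ ¬(c ⊙ c)) ⊕ (1 ⊕ (b ⊙ c))) ⇒ (d ⊙ ¬b) = min(1, 1 − 0.00 + 0.00) = min(1, 1.00) = 1.00
a ⇒ d = min(1, 1 − 0.53 + 0.34) = min(1, 0.81) = 0.81
(¬((a ⇒ ¬(c ⊙ c)) ⊕ (1 ⊕ (b ⊙ c))) ⇒ (d ⊙ ¬b)) ⇒ (a ⇒ d) = min(1, 1 − 1.00 + 0.81) = min(1, 0.81) = 0.81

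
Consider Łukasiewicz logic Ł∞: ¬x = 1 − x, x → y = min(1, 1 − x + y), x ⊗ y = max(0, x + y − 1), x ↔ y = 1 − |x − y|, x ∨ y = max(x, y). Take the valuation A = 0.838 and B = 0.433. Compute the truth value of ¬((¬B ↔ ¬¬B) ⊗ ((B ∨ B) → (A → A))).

0.134

¬B = 1 − 0.433 = 0.567
¬¬B = 1 − 0.567 = 0.433
¬B ↔ ¬¬B = 1 − |0.567 − 0.433| = 1 − 0.134 = 0.866
B ∨ B = max(0.433, 0.433) = 0.433
A → A = min(1, 1 − 0.838 + 0.838) = min(1, 1.000) = 1.000
(B ∨ B) → (A → A) = min(1, 1 − 0.433 + 1.000) = min(1, 1.567) = 1.000
(¬B ↔ ¬¬B) ⊗ ((B ∨ B) → (A → A)) = max(0, 0.866 + 1.000 − 1) = max(0, 0.866) = 0.866
¬((¬B ↔ ¬¬B) ⊗ ((B ∨ B) → (A → A))) = 1 − 0.866 = 0.134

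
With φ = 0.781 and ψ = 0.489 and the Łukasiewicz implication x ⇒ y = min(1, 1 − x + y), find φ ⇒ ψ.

φ ⇒ ψ = min(1, 1 − 0.781 + 0.489) = min(1, 0.708) = 0.708
For comparison, the Gödel implication (1 if x ≤ y else y) would give 0.489.

0.708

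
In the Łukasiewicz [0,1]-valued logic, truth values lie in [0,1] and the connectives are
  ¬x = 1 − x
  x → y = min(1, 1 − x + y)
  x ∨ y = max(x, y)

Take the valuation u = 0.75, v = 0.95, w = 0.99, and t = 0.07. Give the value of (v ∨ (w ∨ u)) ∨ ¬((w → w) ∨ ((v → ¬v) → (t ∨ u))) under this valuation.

0.99

w ∨ u = max(0.99, 0.75) = 0.99
v ∨ (w ∨ u) = max(0.95, 0.99) = 0.99
w → w = min(1, 1 − 0.99 + 0.99) = min(1, 1.00) = 1.00
¬v = 1 − 0.95 = 0.05
v → ¬v = min(1, 1 − 0.95 + 0.05) = min(1, 0.10) = 0.10
t ∨ u = max(0.07, 0.75) = 0.75
(v → ¬v) → (t ∨ u) = min(1, 1 − 0.10 + 0.75) = min(1, 1.65) = 1.00
(w → w) ∨ ((v → ¬v) → (t ∨ u)) = max(1.00, 1.00) = 1.00
¬((w → w) ∨ ((v → ¬v) → (t ∨ u))) = 1 − 1.00 = 0.00
(v ∨ (w ∨ u)) ∨ ¬((w → w) ∨ ((v → ¬v) → (t ∨ u))) = max(0.99, 0.00) = 0.99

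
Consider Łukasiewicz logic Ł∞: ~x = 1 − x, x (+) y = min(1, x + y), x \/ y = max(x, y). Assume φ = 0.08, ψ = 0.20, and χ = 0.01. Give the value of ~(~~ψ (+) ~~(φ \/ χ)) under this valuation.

0.72

~ψ = 1 − 0.20 = 0.80
~~ψ = 1 − 0.80 = 0.20
φ \/ χ = max(0.08, 0.01) = 0.08
~(φ \/ χ) = 1 − 0.08 = 0.92
~~(φ \/ χ) = 1 − 0.92 = 0.08
~~ψ (+) ~~(φ \/ χ) = min(1, 0.20 + 0.08) = min(1, 0.28) = 0.28
~(~~ψ (+) ~~(φ \/ χ)) = 1 − 0.28 = 0.72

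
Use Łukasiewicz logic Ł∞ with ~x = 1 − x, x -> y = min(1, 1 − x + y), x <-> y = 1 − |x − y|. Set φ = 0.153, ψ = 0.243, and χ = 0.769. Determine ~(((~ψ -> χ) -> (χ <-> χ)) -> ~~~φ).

~ψ = 1 − 0.243 = 0.757
~ψ -> χ = min(1, 1 − 0.757 + 0.769) = min(1, 1.012) = 1.000
χ <-> χ = 1 − |0.769 − 0.769| = 1 − 0.000 = 1.000
(~ψ -> χ) -> (χ <-> χ) = min(1, 1 − 1.000 + 1.000) = min(1, 1.000) = 1.000
~φ = 1 − 0.153 = 0.847
~~φ = 1 − 0.847 = 0.153
~~~φ = 1 − 0.153 = 0.847
((~ψ -> χ) -> (χ <-> χ)) -> ~~~φ = min(1, 1 − 1.000 + 0.847) = min(1, 0.847) = 0.847
~(((~ψ -> χ) -> (χ <-> χ)) -> ~~~φ) = 1 − 0.847 = 0.153

0.153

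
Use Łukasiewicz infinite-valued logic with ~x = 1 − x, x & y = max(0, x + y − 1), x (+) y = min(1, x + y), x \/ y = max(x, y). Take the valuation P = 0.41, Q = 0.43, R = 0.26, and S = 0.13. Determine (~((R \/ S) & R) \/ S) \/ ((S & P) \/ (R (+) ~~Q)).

R \/ S = max(0.26, 0.13) = 0.26
(R \/ S) & R = max(0, 0.26 + 0.26 − 1) = max(0, -0.48) = 0.00
~((R \/ S) & R) = 1 − 0.00 = 1.00
~((R \/ S) & R) \/ S = max(1.00, 0.13) = 1.00
S & P = max(0, 0.13 + 0.41 − 1) = max(0, -0.46) = 0.00
~Q = 1 − 0.43 = 0.57
~~Q = 1 − 0.57 = 0.43
R (+) ~~Q = min(1, 0.26 + 0.43) = min(1, 0.69) = 0.69
(S & P) \/ (R (+) ~~Q) = max(0.00, 0.69) = 0.69
(~((R \/ S) & R) \/ S) \/ ((S & P) \/ (R (+) ~~Q)) = max(1.00, 0.69) = 1.00

1.00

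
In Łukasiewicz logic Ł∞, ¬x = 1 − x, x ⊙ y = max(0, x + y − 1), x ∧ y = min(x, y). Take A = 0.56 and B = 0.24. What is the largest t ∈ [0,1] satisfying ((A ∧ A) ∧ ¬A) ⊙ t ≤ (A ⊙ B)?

A ∧ A = min(0.56, 0.56) = 0.56
¬A = 1 − 0.56 = 0.44
(A ∧ A) ∧ ¬A = min(0.56, 0.44) = 0.44
So the left factor is (A ∧ A) ∧ ¬A = 0.44.
A ⊙ B = max(0, 0.56 + 0.24 − 1) = max(0, -0.20) = 0.00
So the right-hand bound is A ⊙ B = 0.00.
The residuum of the Łukasiewicz t-norm gives the supremum: min(1, 1 − 0.44 + 0.00).
1 − 0.44 + 0.00 = 0.56, so t = min(1, 0.56) = 0.56.
Check: 0.44 ⊙ 0.56 = max(0, 0.00) = 0.00 ≤ 0.00.

0.56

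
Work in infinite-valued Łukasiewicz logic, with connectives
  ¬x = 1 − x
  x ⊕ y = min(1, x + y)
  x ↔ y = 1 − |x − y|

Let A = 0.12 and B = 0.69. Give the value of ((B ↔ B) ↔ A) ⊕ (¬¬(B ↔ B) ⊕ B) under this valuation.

1.00

B ↔ B = 1 − |0.69 − 0.69| = 1 − 0.00 = 1.00
(B ↔ B) ↔ A = 1 − |1.00 − 0.12| = 1 − 0.88 = 0.12
¬(B ↔ B) = 1 − 1.00 = 0.00
¬¬(B ↔ B) = 1 − 0.00 = 1.00
¬¬(B ↔ B) ⊕ B = min(1, 1.00 + 0.69) = min(1, 1.69) = 1.00
((B ↔ B) ↔ A) ⊕ (¬¬(B ↔ B) ⊕ B) = min(1, 0.12 + 1.00) = min(1, 1.12) = 1.00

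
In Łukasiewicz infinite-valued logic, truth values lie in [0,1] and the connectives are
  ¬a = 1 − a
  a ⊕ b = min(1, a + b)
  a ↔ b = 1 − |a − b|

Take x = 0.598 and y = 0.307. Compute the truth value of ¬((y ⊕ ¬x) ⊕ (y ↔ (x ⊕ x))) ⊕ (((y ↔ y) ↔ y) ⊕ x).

0.905

¬x = 1 − 0.598 = 0.402
y ⊕ ¬x = min(1, 0.307 + 0.402) = min(1, 0.709) = 0.709
x ⊕ x = min(1, 0.598 + 0.598) = min(1, 1.196) = 1.000
y ↔ (x ⊕ x) = 1 − |0.307 − 1.000| = 1 − 0.693 = 0.307
(y ⊕ ¬x) ⊕ (y ↔ (x ⊕ x)) = min(1, 0.709 + 0.307) = min(1, 1.016) = 1.000
¬((y ⊕ ¬x) ⊕ (y ↔ (x ⊕ x))) = 1 − 1.000 = 0.000
y ↔ y = 1 − |0.307 − 0.307| = 1 − 0.000 = 1.000
(y ↔ y) ↔ y = 1 − |1.000 − 0.307| = 1 − 0.693 = 0.307
((y ↔ y) ↔ y) ⊕ x = min(1, 0.307 + 0.598) = min(1, 0.905) = 0.905
¬((y ⊕ ¬x) ⊕ (y ↔ (x ⊕ x))) ⊕ (((y ↔ y) ↔ y) ⊕ x) = min(1, 0.000 + 0.905) = min(1, 0.905) = 0.905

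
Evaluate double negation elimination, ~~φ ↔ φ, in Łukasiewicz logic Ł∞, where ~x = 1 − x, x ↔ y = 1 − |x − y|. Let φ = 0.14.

~φ = 1 − 0.14 = 0.86
~~φ = 1 − 0.86 = 0.14
~~φ ↔ φ = 1 − |0.14 − 0.14| = 1 − 0.00 = 1.00
(As expected: always 1 in Ł∞ since negation is involutive.)

1.00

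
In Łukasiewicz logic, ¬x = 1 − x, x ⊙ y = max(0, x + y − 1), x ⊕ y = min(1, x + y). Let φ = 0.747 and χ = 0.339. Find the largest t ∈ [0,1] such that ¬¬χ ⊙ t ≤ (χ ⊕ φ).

¬χ = 1 − 0.339 = 0.661
¬¬χ = 1 − 0.661 = 0.339
So the left factor is ¬¬χ = 0.339.
χ ⊕ φ = min(1, 0.339 + 0.747) = min(1, 1.086) = 1.000
So the right-hand bound is χ ⊕ φ = 1.000.
The residuum of the Łukasiewicz t-norm gives the supremum: min(1, 1 − 0.339 + 1.000).
1 − 0.339 + 1.000 = 1.661, so t = min(1, 1.661) = 1.000.
Check: 0.339 ⊙ 1.000 = max(0, 0.339) = 0.339 ≤ 1.000.

1.000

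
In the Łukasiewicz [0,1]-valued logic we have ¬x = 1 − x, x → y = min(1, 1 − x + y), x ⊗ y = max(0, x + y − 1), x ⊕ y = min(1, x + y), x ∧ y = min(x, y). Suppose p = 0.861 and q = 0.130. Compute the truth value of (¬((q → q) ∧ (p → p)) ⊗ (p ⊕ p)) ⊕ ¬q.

0.870

q → q = min(1, 1 − 0.130 + 0.130) = min(1, 1.000) = 1.000
p → p = min(1, 1 − 0.861 + 0.861) = min(1, 1.000) = 1.000
(q → q) ∧ (p → p) = min(1.000, 1.000) = 1.000
¬((q → q) ∧ (p → p)) = 1 − 1.000 = 0.000
p ⊕ p = min(1, 0.861 + 0.861) = min(1, 1.722) = 1.000
¬((q → q) ∧ (p → p)) ⊗ (p ⊕ p) = max(0, 0.000 + 1.000 − 1) = max(0, 0.000) = 0.000
¬q = 1 − 0.130 = 0.870
(¬((q → q) ∧ (p → p)) ⊗ (p ⊕ p)) ⊕ ¬q = min(1, 0.000 + 0.870) = min(1, 0.870) = 0.870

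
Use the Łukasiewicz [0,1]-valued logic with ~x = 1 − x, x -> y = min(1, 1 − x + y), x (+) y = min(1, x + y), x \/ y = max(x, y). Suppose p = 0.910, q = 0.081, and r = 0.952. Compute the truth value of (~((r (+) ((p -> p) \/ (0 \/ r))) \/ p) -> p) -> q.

0.081

p -> p = min(1, 1 − 0.910 + 0.910) = min(1, 1.000) = 1.000
0 \/ r = max(0.000, 0.952) = 0.952
(p -> p) \/ (0 \/ r) = max(1.000, 0.952) = 1.000
r (+) ((p -> p) \/ (0 \/ r)) = min(1, 0.952 + 1.000) = min(1, 1.952) = 1.000
(r (+) ((p -> p) \/ (0 \/ r))) \/ p = max(1.000, 0.910) = 1.000
~((r (+) ((p -> p) \/ (0 \/ r))) \/ p) = 1 − 1.000 = 0.000
~((r (+) ((p -> p) \/ (0 \/ r))) \/ p) -> p = min(1, 1 − 0.000 + 0.910) = min(1, 1.910) = 1.000
(~((r (+) ((p -> p) \/ (0 \/ r))) \/ p) -> p) -> q = min(1, 1 − 1.000 + 0.081) = min(1, 0.081) = 0.081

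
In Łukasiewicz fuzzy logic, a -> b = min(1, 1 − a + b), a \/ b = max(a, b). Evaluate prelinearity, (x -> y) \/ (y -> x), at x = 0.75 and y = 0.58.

1.00

x -> y = min(1, 1 − 0.75 + 0.58) = min(1, 0.83) = 0.83
y -> x = min(1, 1 − 0.58 + 0.75) = min(1, 1.17) = 1.00
(x -> y) \/ (y -> x) = max(0.83, 1.00) = 1.00
(As expected: a Ł∞-tautology — holds in every MV-chain.)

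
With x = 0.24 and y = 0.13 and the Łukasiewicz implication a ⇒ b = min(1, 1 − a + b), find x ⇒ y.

0.89

x ⇒ y = min(1, 1 − 0.24 + 0.13) = min(1, 0.89) = 0.89
For comparison, the Gödel implication (1 if a ≤ b else b) would give 0.13.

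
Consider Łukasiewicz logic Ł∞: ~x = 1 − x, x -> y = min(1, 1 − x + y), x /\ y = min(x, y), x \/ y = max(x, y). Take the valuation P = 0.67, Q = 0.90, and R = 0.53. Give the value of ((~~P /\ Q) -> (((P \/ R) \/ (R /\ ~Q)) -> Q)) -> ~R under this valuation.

0.47

~P = 1 − 0.67 = 0.33
~~P = 1 − 0.33 = 0.67
~~P /\ Q = min(0.67, 0.90) = 0.67
P \/ R = max(0.67, 0.53) = 0.67
~Q = 1 − 0.90 = 0.10
R /\ ~Q = min(0.53, 0.10) = 0.10
(P \/ R) \/ (R /\ ~Q) = max(0.67, 0.10) = 0.67
((P \/ R) \/ (R /\ ~Q)) -> Q = min(1, 1 − 0.67 + 0.90) = min(1, 1.23) = 1.00
(~~P /\ Q) -> (((P \/ R) \/ (R /\ ~Q)) -> Q) = min(1, 1 − 0.67 + 1.00) = min(1, 1.33) = 1.00
~R = 1 − 0.53 = 0.47
((~~P /\ Q) -> (((P \/ R) \/ (R /\ ~Q)) -> Q)) -> ~R = min(1, 1 − 1.00 + 0.47) = min(1, 0.47) = 0.47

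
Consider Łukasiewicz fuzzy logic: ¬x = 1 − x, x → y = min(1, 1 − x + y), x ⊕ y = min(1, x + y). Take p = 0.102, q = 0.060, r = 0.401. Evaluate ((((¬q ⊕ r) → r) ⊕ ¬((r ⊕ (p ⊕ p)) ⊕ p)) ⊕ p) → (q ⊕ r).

0.665

¬q = 1 − 0.060 = 0.940
¬q ⊕ r = min(1, 0.940 + 0.401) = min(1, 1.341) = 1.000
(¬q ⊕ r) → r = min(1, 1 − 1.000 + 0.401) = min(1, 0.401) = 0.401
p ⊕ p = min(1, 0.102 + 0.102) = min(1, 0.204) = 0.204
r ⊕ (p ⊕ p) = min(1, 0.401 + 0.204) = min(1, 0.605) = 0.605
(r ⊕ (p ⊕ p)) ⊕ p = min(1, 0.605 + 0.102) = min(1, 0.707) = 0.707
¬((r ⊕ (p ⊕ p)) ⊕ p) = 1 − 0.707 = 0.293
((¬q ⊕ r) → r) ⊕ ¬((r ⊕ (p ⊕ p)) ⊕ p) = min(1, 0.401 + 0.293) = min(1, 0.694) = 0.694
(((¬q ⊕ r) → r) ⊕ ¬((r ⊕ (p ⊕ p)) ⊕ p)) ⊕ p = min(1, 0.694 + 0.102) = min(1, 0.796) = 0.796
q ⊕ r = min(1, 0.060 + 0.401) = min(1, 0.461) = 0.461
((((¬q ⊕ r) → r) ⊕ ¬((r ⊕ (p ⊕ p)) ⊕ p)) ⊕ p) → (q ⊕ r) = min(1, 1 − 0.796 + 0.461) = min(1, 0.665) = 0.665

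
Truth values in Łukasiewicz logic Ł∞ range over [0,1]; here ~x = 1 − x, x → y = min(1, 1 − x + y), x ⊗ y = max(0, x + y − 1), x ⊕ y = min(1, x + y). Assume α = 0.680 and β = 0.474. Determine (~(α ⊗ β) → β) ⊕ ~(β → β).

0.628

α ⊗ β = max(0, 0.680 + 0.474 − 1) = max(0, 0.154) = 0.154
~(α ⊗ β) = 1 − 0.154 = 0.846
~(α ⊗ β) → β = min(1, 1 − 0.846 + 0.474) = min(1, 0.628) = 0.628
β → β = min(1, 1 − 0.474 + 0.474) = min(1, 1.000) = 1.000
~(β → β) = 1 − 1.000 = 0.000
(~(α ⊗ β) → β) ⊕ ~(β → β) = min(1, 0.628 + 0.000) = min(1, 0.628) = 0.628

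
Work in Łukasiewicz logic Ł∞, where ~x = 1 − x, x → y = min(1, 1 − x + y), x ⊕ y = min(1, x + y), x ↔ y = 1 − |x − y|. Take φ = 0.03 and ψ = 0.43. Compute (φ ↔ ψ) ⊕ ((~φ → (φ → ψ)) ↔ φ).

φ ↔ ψ = 1 − |0.03 − 0.43| = 1 − 0.40 = 0.60
~φ = 1 − 0.03 = 0.97
φ → ψ = min(1, 1 − 0.03 + 0.43) = min(1, 1.40) = 1.00
~φ → (φ → ψ) = min(1, 1 − 0.97 + 1.00) = min(1, 1.03) = 1.00
(~φ → (φ → ψ)) ↔ φ = 1 − |1.00 − 0.03| = 1 − 0.97 = 0.03
(φ ↔ ψ) ⊕ ((~φ → (φ → ψ)) ↔ φ) = min(1, 0.60 + 0.03) = min(1, 0.63) = 0.63

0.63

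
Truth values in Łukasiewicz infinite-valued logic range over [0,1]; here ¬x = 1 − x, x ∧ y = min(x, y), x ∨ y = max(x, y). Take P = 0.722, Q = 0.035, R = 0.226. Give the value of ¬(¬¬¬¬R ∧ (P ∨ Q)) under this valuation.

0.774

¬R = 1 − 0.226 = 0.774
¬¬R = 1 − 0.774 = 0.226
¬¬¬R = 1 − 0.226 = 0.774
¬¬¬¬R = 1 − 0.774 = 0.226
P ∨ Q = max(0.722, 0.035) = 0.722
¬¬¬¬R ∧ (P ∨ Q) = min(0.226, 0.722) = 0.226
¬(¬¬¬¬R ∧ (P ∨ Q)) = 1 − 0.226 = 0.774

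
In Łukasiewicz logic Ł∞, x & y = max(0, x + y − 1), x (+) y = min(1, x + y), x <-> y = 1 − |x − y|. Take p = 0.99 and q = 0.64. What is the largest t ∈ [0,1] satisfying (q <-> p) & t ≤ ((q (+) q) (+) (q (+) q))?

1.00

q <-> p = 1 − |0.64 − 0.99| = 1 − 0.35 = 0.65
So the left factor is q <-> p = 0.65.
q (+) q = min(1, 0.64 + 0.64) = min(1, 1.28) = 1.00
(q (+) q) (+) (q (+) q) = min(1, 1.00 + 1.00) = min(1, 2.00) = 1.00
So the right-hand bound is (q (+) q) (+) (q (+) q) = 1.00.
The residuum of the Łukasiewicz t-norm gives the supremum: min(1, 1 − 0.65 + 1.00).
1 − 0.65 + 1.00 = 1.35, so t = min(1, 1.35) = 1.00.
Check: 0.65 & 1.00 = max(0, 0.65) = 0.65 ≤ 1.00.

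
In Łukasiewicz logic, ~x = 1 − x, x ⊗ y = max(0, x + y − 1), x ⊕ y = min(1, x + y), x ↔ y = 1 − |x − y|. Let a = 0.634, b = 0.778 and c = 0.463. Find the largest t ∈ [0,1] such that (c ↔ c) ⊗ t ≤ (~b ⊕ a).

c ↔ c = 1 − |0.463 − 0.463| = 1 − 0.000 = 1.000
So the left factor is c ↔ c = 1.000.
~b = 1 − 0.778 = 0.222
~b ⊕ a = min(1, 0.222 + 0.634) = min(1, 0.856) = 0.856
So the right-hand bound is ~b ⊕ a = 0.856.
The residuum of the Łukasiewicz t-norm gives the supremum: min(1, 1 − 1.000 + 0.856).
1 − 1.000 + 0.856 = 0.856, so t = min(1, 0.856) = 0.856.
Check: 1.000 ⊗ 0.856 = max(0, 0.856) = 0.856 ≤ 0.856.

0.856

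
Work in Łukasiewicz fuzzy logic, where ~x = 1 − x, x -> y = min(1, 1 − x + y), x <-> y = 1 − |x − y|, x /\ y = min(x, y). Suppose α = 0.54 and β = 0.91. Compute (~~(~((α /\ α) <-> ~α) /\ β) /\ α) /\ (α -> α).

α /\ α = min(0.54, 0.54) = 0.54
~α = 1 − 0.54 = 0.46
(α /\ α) <-> ~α = 1 − |0.54 − 0.46| = 1 − 0.08 = 0.92
~((α /\ α) <-> ~α) = 1 − 0.92 = 0.08
~((α /\ α) <-> ~α) /\ β = min(0.08, 0.91) = 0.08
~(~((α /\ α) <-> ~α) /\ β) = 1 − 0.08 = 0.92
~~(~((α /\ α) <-> ~α) /\ β) = 1 − 0.92 = 0.08
~~(~((α /\ α) <-> ~α) /\ β) /\ α = min(0.08, 0.54) = 0.08
α -> α = min(1, 1 − 0.54 + 0.54) = min(1, 1.00) = 1.00
(~~(~((α /\ α) <-> ~α) /\ β) /\ α) /\ (α -> α) = min(0.08, 1.00) = 0.08

0.08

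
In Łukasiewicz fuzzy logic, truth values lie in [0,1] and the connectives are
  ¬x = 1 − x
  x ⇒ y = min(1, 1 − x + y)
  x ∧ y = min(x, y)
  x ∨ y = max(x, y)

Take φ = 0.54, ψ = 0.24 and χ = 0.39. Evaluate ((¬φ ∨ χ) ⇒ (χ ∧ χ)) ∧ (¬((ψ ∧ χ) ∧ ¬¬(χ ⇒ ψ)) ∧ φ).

0.54

¬φ = 1 − 0.54 = 0.46
¬φ ∨ χ = max(0.46, 0.39) = 0.46
χ ∧ χ = min(0.39, 0.39) = 0.39
(¬φ ∨ χ) ⇒ (χ ∧ χ) = min(1, 1 − 0.46 + 0.39) = min(1, 0.93) = 0.93
ψ ∧ χ = min(0.24, 0.39) = 0.24
χ ⇒ ψ = min(1, 1 − 0.39 + 0.24) = min(1, 0.85) = 0.85
¬(χ ⇒ ψ) = 1 − 0.85 = 0.15
¬¬(χ ⇒ ψ) = 1 − 0.15 = 0.85
(ψ ∧ χ) ∧ ¬¬(χ ⇒ ψ) = min(0.24, 0.85) = 0.24
¬((ψ ∧ χ) ∧ ¬¬(χ ⇒ ψ)) = 1 − 0.24 = 0.76
¬((ψ ∧ χ) ∧ ¬¬(χ ⇒ ψ)) ∧ φ = min(0.76, 0.54) = 0.54
((¬φ ∨ χ) ⇒ (χ ∧ χ)) ∧ (¬((ψ ∧ χ) ∧ ¬¬(χ ⇒ ψ)) ∧ φ) = min(0.93, 0.54) = 0.54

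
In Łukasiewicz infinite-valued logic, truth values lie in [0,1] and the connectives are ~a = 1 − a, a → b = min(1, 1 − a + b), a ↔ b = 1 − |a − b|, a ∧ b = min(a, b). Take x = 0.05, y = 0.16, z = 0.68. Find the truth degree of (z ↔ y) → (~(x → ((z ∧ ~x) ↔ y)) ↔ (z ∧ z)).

0.84

z ↔ y = 1 − |0.68 − 0.16| = 1 − 0.52 = 0.48
~x = 1 − 0.05 = 0.95
z ∧ ~x = min(0.68, 0.95) = 0.68
(z ∧ ~x) ↔ y = 1 − |0.68 − 0.16| = 1 − 0.52 = 0.48
x → ((z ∧ ~x) ↔ y) = min(1, 1 − 0.05 + 0.48) = min(1, 1.43) = 1.00
~(x → ((z ∧ ~x) ↔ y)) = 1 − 1.00 = 0.00
z ∧ z = min(0.68, 0.68) = 0.68
~(x → ((z ∧ ~x) ↔ y)) ↔ (z ∧ z) = 1 − |0.00 − 0.68| = 1 − 0.68 = 0.32
(z ↔ y) → (~(x → ((z ∧ ~x) ↔ y)) ↔ (z ∧ z)) = min(1, 1 − 0.48 + 0.32) = min(1, 0.84) = 0.84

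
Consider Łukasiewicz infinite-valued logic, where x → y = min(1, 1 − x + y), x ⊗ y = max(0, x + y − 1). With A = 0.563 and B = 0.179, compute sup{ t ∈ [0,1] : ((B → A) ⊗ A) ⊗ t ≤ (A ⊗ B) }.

B → A = min(1, 1 − 0.179 + 0.563) = min(1, 1.384) = 1.000
(B → A) ⊗ A = max(0, 1.000 + 0.563 − 1) = max(0, 0.563) = 0.563
So the left factor is (B → A) ⊗ A = 0.563.
A ⊗ B = max(0, 0.563 + 0.179 − 1) = max(0, -0.258) = 0.000
So the right-hand bound is A ⊗ B = 0.000.
The residuum of the Łukasiewicz t-norm gives the supremum: min(1, 1 − 0.563 + 0.000).
1 − 0.563 + 0.000 = 0.437, so t = min(1, 0.437) = 0.437.
Check: 0.563 ⊗ 0.437 = max(0, 0.000) = 0.000 ≤ 0.000.

0.437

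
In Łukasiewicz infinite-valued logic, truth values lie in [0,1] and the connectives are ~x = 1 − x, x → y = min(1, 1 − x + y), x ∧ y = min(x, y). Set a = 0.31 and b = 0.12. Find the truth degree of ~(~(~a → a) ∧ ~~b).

~a = 1 − 0.31 = 0.69
~a → a = min(1, 1 − 0.69 + 0.31) = min(1, 0.62) = 0.62
~(~a → a) = 1 − 0.62 = 0.38
~b = 1 − 0.12 = 0.88
~~b = 1 − 0.88 = 0.12
~(~a → a) ∧ ~~b = min(0.38, 0.12) = 0.12
~(~(~a → a) ∧ ~~b) = 1 − 0.12 = 0.88

0.88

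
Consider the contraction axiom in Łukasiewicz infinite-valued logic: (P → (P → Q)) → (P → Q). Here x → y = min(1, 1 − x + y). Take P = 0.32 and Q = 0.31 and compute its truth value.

P → Q = min(1, 1 − 0.32 + 0.31) = min(1, 0.99) = 0.99
P → (P → Q) = min(1, 1 − 0.32 + 0.99) = min(1, 1.67) = 1.00
(P → (P → Q)) → (P → Q) = min(1, 1 − 1.00 + 0.99) = min(1, 0.99) = 0.99
(The value 0.99 < 1 shows this instance is not satisfied; fails in Ł∞ (the t-norm is not idempotent).)

0.99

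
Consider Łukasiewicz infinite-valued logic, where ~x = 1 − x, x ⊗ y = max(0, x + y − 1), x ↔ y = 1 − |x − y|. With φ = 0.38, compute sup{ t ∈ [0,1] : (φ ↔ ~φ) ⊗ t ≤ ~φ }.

0.86

~φ = 1 − 0.38 = 0.62
φ ↔ ~φ = 1 − |0.38 − 0.62| = 1 − 0.24 = 0.76
So the left factor is φ ↔ ~φ = 0.76.
So the right-hand bound is ~φ = 0.62.
The residuum of the Łukasiewicz t-norm gives the supremum: min(1, 1 − 0.76 + 0.62).
1 − 0.76 + 0.62 = 0.86, so t = min(1, 0.86) = 0.86.
Check: 0.76 ⊗ 0.86 = max(0, 0.62) = 0.62 ≤ 0.62.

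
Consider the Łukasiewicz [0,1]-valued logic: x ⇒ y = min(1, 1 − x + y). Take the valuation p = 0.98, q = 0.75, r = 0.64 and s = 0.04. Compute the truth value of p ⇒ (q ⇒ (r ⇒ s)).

0.67

r ⇒ s = min(1, 1 − 0.64 + 0.04) = min(1, 0.40) = 0.40
q ⇒ (r ⇒ s) = min(1, 1 − 0.75 + 0.40) = min(1, 0.65) = 0.65
p ⇒ (q ⇒ (r ⇒ s)) = min(1, 1 − 0.98 + 0.65) = min(1, 0.67) = 0.67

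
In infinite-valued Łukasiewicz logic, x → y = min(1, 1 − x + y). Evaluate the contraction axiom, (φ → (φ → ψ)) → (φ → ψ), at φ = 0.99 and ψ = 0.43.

φ → ψ = min(1, 1 − 0.99 + 0.43) = min(1, 0.44) = 0.44
φ → (φ → ψ) = min(1, 1 − 0.99 + 0.44) = min(1, 0.45) = 0.45
(φ → (φ → ψ)) → (φ → ψ) = min(1, 1 − 0.45 + 0.44) = min(1, 0.99) = 0.99
(The value 0.99 < 1 shows this instance is not satisfied; fails in Ł∞ (the t-norm is not idempotent).)

0.99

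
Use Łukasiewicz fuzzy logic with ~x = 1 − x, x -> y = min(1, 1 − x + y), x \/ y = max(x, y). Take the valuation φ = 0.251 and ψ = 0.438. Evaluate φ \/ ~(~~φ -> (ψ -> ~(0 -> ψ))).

~φ = 1 − 0.251 = 0.749
~~φ = 1 − 0.749 = 0.251
0 -> ψ = min(1, 1 − 0.000 + 0.438) = min(1, 1.438) = 1.000
~(0 -> ψ) = 1 − 1.000 = 0.000
ψ -> ~(0 -> ψ) = min(1, 1 − 0.438 + 0.000) = min(1, 0.562) = 0.562
~~φ -> (ψ -> ~(0 -> ψ)) = min(1, 1 − 0.251 + 0.562) = min(1, 1.311) = 1.000
~(~~φ -> (ψ -> ~(0 -> ψ))) = 1 − 1.000 = 0.000
φ \/ ~(~~φ -> (ψ -> ~(0 -> ψ))) = max(0.251, 0.000) = 0.251

0.251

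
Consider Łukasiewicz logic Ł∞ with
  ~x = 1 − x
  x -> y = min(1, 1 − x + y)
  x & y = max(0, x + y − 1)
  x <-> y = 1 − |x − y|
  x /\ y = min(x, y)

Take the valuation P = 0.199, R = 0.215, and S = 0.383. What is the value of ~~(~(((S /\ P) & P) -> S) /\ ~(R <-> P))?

S /\ P = min(0.383, 0.199) = 0.199
(S /\ P) & P = max(0, 0.199 + 0.199 − 1) = max(0, -0.602) = 0.000
((S /\ P) & P) -> S = min(1, 1 − 0.000 + 0.383) = min(1, 1.383) = 1.000
~(((S /\ P) & P) -> S) = 1 − 1.000 = 0.000
R <-> P = 1 − |0.215 − 0.199| = 1 − 0.016 = 0.984
~(R <-> P) = 1 − 0.984 = 0.016
~(((S /\ P) & P) -> S) /\ ~(R <-> P) = min(0.000, 0.016) = 0.000
~(~(((S /\ P) & P) -> S) /\ ~(R <-> P)) = 1 − 0.000 = 1.000
~~(~(((S /\ P) & P) -> S) /\ ~(R <-> P)) = 1 − 1.000 = 0.000

0.000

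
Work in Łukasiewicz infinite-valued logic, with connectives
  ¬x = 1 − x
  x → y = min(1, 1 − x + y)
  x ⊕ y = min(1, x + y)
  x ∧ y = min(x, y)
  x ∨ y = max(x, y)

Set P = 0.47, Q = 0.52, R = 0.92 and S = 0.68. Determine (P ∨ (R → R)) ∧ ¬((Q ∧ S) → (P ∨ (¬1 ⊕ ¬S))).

0.05

R → R = min(1, 1 − 0.92 + 0.92) = min(1, 1.00) = 1.00
P ∨ (R → R) = max(0.47, 1.00) = 1.00
Q ∧ S = min(0.52, 0.68) = 0.52
¬1 = 1 − 1.00 = 0.00
¬S = 1 − 0.68 = 0.32
¬1 ⊕ ¬S = min(1, 0.00 + 0.32) = min(1, 0.32) = 0.32
P ∨ (¬1 ⊕ ¬S) = max(0.47, 0.32) = 0.47
(Q ∧ S) → (P ∨ (¬1 ⊕ ¬S)) = min(1, 1 − 0.52 + 0.47) = min(1, 0.95) = 0.95
¬((Q ∧ S) → (P ∨ (¬1 ⊕ ¬S))) = 1 − 0.95 = 0.05
(P ∨ (R → R)) ∧ ¬((Q ∧ S) → (P ∨ (¬1 ⊕ ¬S))) = min(1.00, 0.05) = 0.05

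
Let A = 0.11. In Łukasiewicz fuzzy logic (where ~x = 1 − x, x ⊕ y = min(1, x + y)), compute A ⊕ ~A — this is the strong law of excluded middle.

1.00

~A = 1 − 0.11 = 0.89
A ⊕ ~A = min(1, 0.11 + 0.89) = min(1, 1.00) = 1.00
(As expected: always 1 in Ł∞ since a ⊕ (1−a) = 1.)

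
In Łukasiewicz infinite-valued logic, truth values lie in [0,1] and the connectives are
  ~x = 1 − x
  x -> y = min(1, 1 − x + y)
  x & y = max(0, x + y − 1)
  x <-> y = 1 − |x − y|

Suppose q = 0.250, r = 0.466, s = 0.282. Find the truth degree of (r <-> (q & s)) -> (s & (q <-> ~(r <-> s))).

q & s = max(0, 0.250 + 0.282 − 1) = max(0, -0.468) = 0.000
r <-> (q & s) = 1 − |0.466 − 0.000| = 1 − 0.466 = 0.534
r <-> s = 1 − |0.466 − 0.282| = 1 − 0.184 = 0.816
~(r <-> s) = 1 − 0.816 = 0.184
q <-> ~(r <-> s) = 1 − |0.250 − 0.184| = 1 − 0.066 = 0.934
s & (q <-> ~(r <-> s)) = max(0, 0.282 + 0.934 − 1) = max(0, 0.216) = 0.216
(r <-> (q & s)) -> (s & (q <-> ~(r <-> s))) = min(1, 1 − 0.534 + 0.216) = min(1, 0.682) = 0.682

0.682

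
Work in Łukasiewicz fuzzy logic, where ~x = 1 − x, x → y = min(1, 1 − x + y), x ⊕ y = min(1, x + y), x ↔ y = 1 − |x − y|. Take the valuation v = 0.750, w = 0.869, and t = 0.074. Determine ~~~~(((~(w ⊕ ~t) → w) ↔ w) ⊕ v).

~t = 1 − 0.074 = 0.926
w ⊕ ~t = min(1, 0.869 + 0.926) = min(1, 1.795) = 1.000
~(w ⊕ ~t) = 1 − 1.000 = 0.000
~(w ⊕ ~t) → w = min(1, 1 − 0.000 + 0.869) = min(1, 1.869) = 1.000
(~(w ⊕ ~t) → w) ↔ w = 1 − |1.000 − 0.869| = 1 − 0.131 = 0.869
((~(w ⊕ ~t) → w) ↔ w) ⊕ v = min(1, 0.869 + 0.750) = min(1, 1.619) = 1.000
~(((~(w ⊕ ~t) → w) ↔ w) ⊕ v) = 1 − 1.000 = 0.000
~~(((~(w ⊕ ~t) → w) ↔ w) ⊕ v) = 1 − 0.000 = 1.000
~~~(((~(w ⊕ ~t) → w) ↔ w) ⊕ v) = 1 − 1.000 = 0.000
~~~~(((~(w ⊕ ~t) → w) ↔ w) ⊕ v) = 1 − 0.000 = 1.000

1.000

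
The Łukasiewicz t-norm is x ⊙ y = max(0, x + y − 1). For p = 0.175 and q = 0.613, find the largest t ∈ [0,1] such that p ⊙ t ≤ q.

The residuum of the Łukasiewicz t-norm gives the supremum: min(1, 1 − 0.175 + 0.613).
1 − 0.175 + 0.613 = 1.438, so t = min(1, 1.438) = 1.000.
Check: 0.175 ⊙ 1.000 = max(0, 0.175) = 0.175 ≤ 0.613.

1.000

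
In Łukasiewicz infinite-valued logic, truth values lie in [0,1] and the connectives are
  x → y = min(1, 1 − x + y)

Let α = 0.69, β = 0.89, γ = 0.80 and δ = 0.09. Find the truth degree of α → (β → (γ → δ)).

γ → δ = min(1, 1 − 0.80 + 0.09) = min(1, 0.29) = 0.29
β → (γ → δ) = min(1, 1 − 0.89 + 0.29) = min(1, 0.40) = 0.40
α → (β → (γ → δ)) = min(1, 1 − 0.69 + 0.40) = min(1, 0.71) = 0.71

0.71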